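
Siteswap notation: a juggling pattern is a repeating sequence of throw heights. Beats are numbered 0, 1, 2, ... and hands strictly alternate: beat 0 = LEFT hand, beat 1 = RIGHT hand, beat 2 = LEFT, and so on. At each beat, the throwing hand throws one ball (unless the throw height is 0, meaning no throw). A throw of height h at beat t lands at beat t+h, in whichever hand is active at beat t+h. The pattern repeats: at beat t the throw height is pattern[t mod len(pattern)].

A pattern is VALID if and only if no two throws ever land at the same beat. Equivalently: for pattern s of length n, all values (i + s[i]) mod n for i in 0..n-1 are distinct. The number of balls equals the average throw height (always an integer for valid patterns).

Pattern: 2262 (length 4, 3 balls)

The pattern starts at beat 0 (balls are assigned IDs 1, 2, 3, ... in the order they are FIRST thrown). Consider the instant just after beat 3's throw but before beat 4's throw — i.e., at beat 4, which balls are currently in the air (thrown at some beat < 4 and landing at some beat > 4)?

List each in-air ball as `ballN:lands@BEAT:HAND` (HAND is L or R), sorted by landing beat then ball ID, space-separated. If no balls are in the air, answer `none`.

Answer: ball2:lands@5:R ball1:lands@8:L

Derivation:
Beat 0 (L): throw ball1 h=2 -> lands@2:L; in-air after throw: [b1@2:L]
Beat 1 (R): throw ball2 h=2 -> lands@3:R; in-air after throw: [b1@2:L b2@3:R]
Beat 2 (L): throw ball1 h=6 -> lands@8:L; in-air after throw: [b2@3:R b1@8:L]
Beat 3 (R): throw ball2 h=2 -> lands@5:R; in-air after throw: [b2@5:R b1@8:L]
Beat 4 (L): throw ball3 h=2 -> lands@6:L; in-air after throw: [b2@5:R b3@6:L b1@8:L]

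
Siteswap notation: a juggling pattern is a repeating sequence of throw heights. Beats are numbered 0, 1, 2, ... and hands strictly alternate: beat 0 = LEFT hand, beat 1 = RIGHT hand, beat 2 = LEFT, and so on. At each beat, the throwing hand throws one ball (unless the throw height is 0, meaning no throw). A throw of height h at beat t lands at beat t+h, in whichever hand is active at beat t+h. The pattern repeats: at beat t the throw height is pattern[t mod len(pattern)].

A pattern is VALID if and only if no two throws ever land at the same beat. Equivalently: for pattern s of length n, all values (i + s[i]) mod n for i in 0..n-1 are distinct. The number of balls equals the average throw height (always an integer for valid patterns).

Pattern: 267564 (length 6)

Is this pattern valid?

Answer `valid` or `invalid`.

Answer: invalid

Derivation:
i=0: (i + s[i]) mod n = (0 + 2) mod 6 = 2
i=1: (i + s[i]) mod n = (1 + 6) mod 6 = 1
i=2: (i + s[i]) mod n = (2 + 7) mod 6 = 3
i=3: (i + s[i]) mod n = (3 + 5) mod 6 = 2
i=4: (i + s[i]) mod n = (4 + 6) mod 6 = 4
i=5: (i + s[i]) mod n = (5 + 4) mod 6 = 3
Residues: [2, 1, 3, 2, 4, 3], distinct: False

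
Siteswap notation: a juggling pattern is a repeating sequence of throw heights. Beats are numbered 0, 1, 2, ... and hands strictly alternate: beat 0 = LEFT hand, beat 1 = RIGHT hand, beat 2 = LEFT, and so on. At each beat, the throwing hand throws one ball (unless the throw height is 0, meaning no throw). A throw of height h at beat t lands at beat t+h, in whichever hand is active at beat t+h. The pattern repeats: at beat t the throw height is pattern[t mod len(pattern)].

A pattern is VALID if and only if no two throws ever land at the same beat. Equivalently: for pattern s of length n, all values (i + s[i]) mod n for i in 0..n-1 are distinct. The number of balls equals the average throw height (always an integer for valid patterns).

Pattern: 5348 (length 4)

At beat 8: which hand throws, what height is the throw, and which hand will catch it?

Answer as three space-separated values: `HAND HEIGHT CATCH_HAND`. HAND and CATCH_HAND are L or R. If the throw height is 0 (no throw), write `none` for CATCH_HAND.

Answer: L 5 R

Derivation:
Beat 8: 8 mod 2 = 0, so hand = L
Throw height = pattern[8 mod 4] = pattern[0] = 5
Lands at beat 8+5=13, 13 mod 2 = 1, so catch hand = R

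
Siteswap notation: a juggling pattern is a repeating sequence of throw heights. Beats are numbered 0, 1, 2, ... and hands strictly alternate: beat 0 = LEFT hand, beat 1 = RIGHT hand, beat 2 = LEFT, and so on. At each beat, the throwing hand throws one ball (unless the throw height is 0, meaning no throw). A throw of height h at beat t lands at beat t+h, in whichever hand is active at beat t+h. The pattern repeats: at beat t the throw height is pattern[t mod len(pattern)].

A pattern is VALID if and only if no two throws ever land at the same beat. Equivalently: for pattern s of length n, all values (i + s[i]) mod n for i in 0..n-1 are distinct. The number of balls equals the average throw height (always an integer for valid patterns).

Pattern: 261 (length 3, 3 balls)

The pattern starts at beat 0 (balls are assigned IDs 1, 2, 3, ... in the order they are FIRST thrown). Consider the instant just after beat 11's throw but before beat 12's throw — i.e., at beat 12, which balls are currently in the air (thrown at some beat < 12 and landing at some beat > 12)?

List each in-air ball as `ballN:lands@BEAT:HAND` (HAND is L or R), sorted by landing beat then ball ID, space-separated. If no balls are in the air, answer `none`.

Answer: ball2:lands@13:R ball3:lands@16:L

Derivation:
Beat 0 (L): throw ball1 h=2 -> lands@2:L; in-air after throw: [b1@2:L]
Beat 1 (R): throw ball2 h=6 -> lands@7:R; in-air after throw: [b1@2:L b2@7:R]
Beat 2 (L): throw ball1 h=1 -> lands@3:R; in-air after throw: [b1@3:R b2@7:R]
Beat 3 (R): throw ball1 h=2 -> lands@5:R; in-air after throw: [b1@5:R b2@7:R]
Beat 4 (L): throw ball3 h=6 -> lands@10:L; in-air after throw: [b1@5:R b2@7:R b3@10:L]
Beat 5 (R): throw ball1 h=1 -> lands@6:L; in-air after throw: [b1@6:L b2@7:R b3@10:L]
Beat 6 (L): throw ball1 h=2 -> lands@8:L; in-air after throw: [b2@7:R b1@8:L b3@10:L]
Beat 7 (R): throw ball2 h=6 -> lands@13:R; in-air after throw: [b1@8:L b3@10:L b2@13:R]
Beat 8 (L): throw ball1 h=1 -> lands@9:R; in-air after throw: [b1@9:R b3@10:L b2@13:R]
Beat 9 (R): throw ball1 h=2 -> lands@11:R; in-air after throw: [b3@10:L b1@11:R b2@13:R]
Beat 10 (L): throw ball3 h=6 -> lands@16:L; in-air after throw: [b1@11:R b2@13:R b3@16:L]
Beat 11 (R): throw ball1 h=1 -> lands@12:L; in-air after throw: [b1@12:L b2@13:R b3@16:L]
Beat 12 (L): throw ball1 h=2 -> lands@14:L; in-air after throw: [b2@13:R b1@14:L b3@16:L]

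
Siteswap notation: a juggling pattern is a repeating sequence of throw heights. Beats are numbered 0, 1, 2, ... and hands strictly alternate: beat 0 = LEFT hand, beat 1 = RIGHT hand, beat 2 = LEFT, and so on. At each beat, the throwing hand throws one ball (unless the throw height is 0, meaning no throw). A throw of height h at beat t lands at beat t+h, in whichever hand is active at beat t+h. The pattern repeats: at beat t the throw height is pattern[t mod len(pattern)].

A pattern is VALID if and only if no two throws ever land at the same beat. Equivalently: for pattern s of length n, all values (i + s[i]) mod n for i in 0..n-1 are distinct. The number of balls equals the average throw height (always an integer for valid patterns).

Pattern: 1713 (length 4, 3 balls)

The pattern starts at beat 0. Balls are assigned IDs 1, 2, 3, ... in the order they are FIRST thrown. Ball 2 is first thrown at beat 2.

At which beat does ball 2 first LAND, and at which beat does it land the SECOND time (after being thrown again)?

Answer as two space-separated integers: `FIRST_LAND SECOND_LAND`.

Answer: 3 6

Derivation:
Beat 0 (L): throw ball1 h=1 -> lands@1:R; in-air after throw: [b1@1:R]
Beat 1 (R): throw ball1 h=7 -> lands@8:L; in-air after throw: [b1@8:L]
Beat 2 (L): throw ball2 h=1 -> lands@3:R; in-air after throw: [b2@3:R b1@8:L]
Beat 3 (R): throw ball2 h=3 -> lands@6:L; in-air after throw: [b2@6:L b1@8:L]
Beat 4 (L): throw ball3 h=1 -> lands@5:R; in-air after throw: [b3@5:R b2@6:L b1@8:L]
Beat 5 (R): throw ball3 h=7 -> lands@12:L; in-air after throw: [b2@6:L b1@8:L b3@12:L]
Beat 6 (L): throw ball2 h=1 -> lands@7:R; in-air after throw: [b2@7:R b1@8:L b3@12:L]
Ball 2: thrown@2 h=1 -> first land @3; rethrown@3 h=3 -> second land @6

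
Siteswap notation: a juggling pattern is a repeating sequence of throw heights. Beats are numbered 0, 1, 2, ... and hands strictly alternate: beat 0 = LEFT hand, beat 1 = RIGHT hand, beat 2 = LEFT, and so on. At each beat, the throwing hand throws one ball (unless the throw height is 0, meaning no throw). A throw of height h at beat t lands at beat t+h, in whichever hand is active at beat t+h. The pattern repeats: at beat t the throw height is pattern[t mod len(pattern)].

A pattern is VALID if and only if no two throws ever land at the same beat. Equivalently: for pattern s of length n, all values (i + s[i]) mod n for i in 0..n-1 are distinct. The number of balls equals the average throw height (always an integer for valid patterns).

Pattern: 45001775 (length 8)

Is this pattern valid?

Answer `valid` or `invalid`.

i=0: (i + s[i]) mod n = (0 + 4) mod 8 = 4
i=1: (i + s[i]) mod n = (1 + 5) mod 8 = 6
i=2: (i + s[i]) mod n = (2 + 0) mod 8 = 2
i=3: (i + s[i]) mod n = (3 + 0) mod 8 = 3
i=4: (i + s[i]) mod n = (4 + 1) mod 8 = 5
i=5: (i + s[i]) mod n = (5 + 7) mod 8 = 4
i=6: (i + s[i]) mod n = (6 + 7) mod 8 = 5
i=7: (i + s[i]) mod n = (7 + 5) mod 8 = 4
Residues: [4, 6, 2, 3, 5, 4, 5, 4], distinct: False

Answer: invalid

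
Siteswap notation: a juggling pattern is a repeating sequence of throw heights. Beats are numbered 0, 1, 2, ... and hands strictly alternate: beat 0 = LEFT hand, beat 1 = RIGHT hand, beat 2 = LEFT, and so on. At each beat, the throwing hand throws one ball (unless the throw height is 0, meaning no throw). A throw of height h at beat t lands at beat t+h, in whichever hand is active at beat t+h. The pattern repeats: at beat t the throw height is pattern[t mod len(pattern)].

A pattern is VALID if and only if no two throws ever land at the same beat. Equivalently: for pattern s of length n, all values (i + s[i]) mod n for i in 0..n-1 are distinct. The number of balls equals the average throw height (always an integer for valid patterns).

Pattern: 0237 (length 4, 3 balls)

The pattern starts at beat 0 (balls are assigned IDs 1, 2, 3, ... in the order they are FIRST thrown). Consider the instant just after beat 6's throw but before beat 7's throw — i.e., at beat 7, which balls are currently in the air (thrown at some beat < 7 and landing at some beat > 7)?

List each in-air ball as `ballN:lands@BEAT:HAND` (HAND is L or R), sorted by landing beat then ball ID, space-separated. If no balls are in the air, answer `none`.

Answer: ball3:lands@9:R ball1:lands@10:L

Derivation:
Beat 1 (R): throw ball1 h=2 -> lands@3:R; in-air after throw: [b1@3:R]
Beat 2 (L): throw ball2 h=3 -> lands@5:R; in-air after throw: [b1@3:R b2@5:R]
Beat 3 (R): throw ball1 h=7 -> lands@10:L; in-air after throw: [b2@5:R b1@10:L]
Beat 5 (R): throw ball2 h=2 -> lands@7:R; in-air after throw: [b2@7:R b1@10:L]
Beat 6 (L): throw ball3 h=3 -> lands@9:R; in-air after throw: [b2@7:R b3@9:R b1@10:L]
Beat 7 (R): throw ball2 h=7 -> lands@14:L; in-air after throw: [b3@9:R b1@10:L b2@14:L]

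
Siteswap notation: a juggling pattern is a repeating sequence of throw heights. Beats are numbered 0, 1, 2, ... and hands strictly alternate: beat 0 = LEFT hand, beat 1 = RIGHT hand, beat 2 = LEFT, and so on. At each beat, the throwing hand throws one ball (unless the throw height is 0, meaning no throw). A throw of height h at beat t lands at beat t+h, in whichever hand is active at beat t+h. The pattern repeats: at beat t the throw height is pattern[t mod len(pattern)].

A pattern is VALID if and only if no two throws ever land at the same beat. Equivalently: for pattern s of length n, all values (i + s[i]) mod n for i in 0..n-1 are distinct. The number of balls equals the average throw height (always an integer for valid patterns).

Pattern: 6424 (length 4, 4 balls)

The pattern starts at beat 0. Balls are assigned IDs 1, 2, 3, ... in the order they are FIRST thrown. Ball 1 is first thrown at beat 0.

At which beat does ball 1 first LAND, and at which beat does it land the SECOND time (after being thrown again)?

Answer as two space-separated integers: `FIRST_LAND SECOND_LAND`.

Answer: 6 8

Derivation:
Beat 0 (L): throw ball1 h=6 -> lands@6:L; in-air after throw: [b1@6:L]
Beat 1 (R): throw ball2 h=4 -> lands@5:R; in-air after throw: [b2@5:R b1@6:L]
Beat 2 (L): throw ball3 h=2 -> lands@4:L; in-air after throw: [b3@4:L b2@5:R b1@6:L]
Beat 3 (R): throw ball4 h=4 -> lands@7:R; in-air after throw: [b3@4:L b2@5:R b1@6:L b4@7:R]
Beat 4 (L): throw ball3 h=6 -> lands@10:L; in-air after throw: [b2@5:R b1@6:L b4@7:R b3@10:L]
Beat 5 (R): throw ball2 h=4 -> lands@9:R; in-air after throw: [b1@6:L b4@7:R b2@9:R b3@10:L]
Beat 6 (L): throw ball1 h=2 -> lands@8:L; in-air after throw: [b4@7:R b1@8:L b2@9:R b3@10:L]
Beat 7 (R): throw ball4 h=4 -> lands@11:R; in-air after throw: [b1@8:L b2@9:R b3@10:L b4@11:R]
Beat 8 (L): throw ball1 h=6 -> lands@14:L; in-air after throw: [b2@9:R b3@10:L b4@11:R b1@14:L]
Ball 1: thrown@0 h=6 -> first land @6; rethrown@6 h=2 -> second land @8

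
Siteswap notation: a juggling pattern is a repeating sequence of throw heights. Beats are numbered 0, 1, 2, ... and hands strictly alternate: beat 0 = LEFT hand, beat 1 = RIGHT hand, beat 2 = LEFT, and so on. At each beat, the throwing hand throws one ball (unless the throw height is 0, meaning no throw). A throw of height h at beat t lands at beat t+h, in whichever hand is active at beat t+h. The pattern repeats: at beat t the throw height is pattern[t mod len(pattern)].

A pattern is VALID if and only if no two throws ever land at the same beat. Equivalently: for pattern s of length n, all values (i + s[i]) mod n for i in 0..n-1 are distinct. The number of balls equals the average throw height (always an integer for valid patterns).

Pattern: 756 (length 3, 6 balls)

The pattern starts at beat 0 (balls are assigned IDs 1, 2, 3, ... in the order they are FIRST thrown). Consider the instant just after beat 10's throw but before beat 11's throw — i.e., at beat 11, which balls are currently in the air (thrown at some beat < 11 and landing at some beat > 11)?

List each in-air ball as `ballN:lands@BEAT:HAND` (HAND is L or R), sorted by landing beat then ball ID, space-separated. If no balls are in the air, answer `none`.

Beat 0 (L): throw ball1 h=7 -> lands@7:R; in-air after throw: [b1@7:R]
Beat 1 (R): throw ball2 h=5 -> lands@6:L; in-air after throw: [b2@6:L b1@7:R]
Beat 2 (L): throw ball3 h=6 -> lands@8:L; in-air after throw: [b2@6:L b1@7:R b3@8:L]
Beat 3 (R): throw ball4 h=7 -> lands@10:L; in-air after throw: [b2@6:L b1@7:R b3@8:L b4@10:L]
Beat 4 (L): throw ball5 h=5 -> lands@9:R; in-air after throw: [b2@6:L b1@7:R b3@8:L b5@9:R b4@10:L]
Beat 5 (R): throw ball6 h=6 -> lands@11:R; in-air after throw: [b2@6:L b1@7:R b3@8:L b5@9:R b4@10:L b6@11:R]
Beat 6 (L): throw ball2 h=7 -> lands@13:R; in-air after throw: [b1@7:R b3@8:L b5@9:R b4@10:L b6@11:R b2@13:R]
Beat 7 (R): throw ball1 h=5 -> lands@12:L; in-air after throw: [b3@8:L b5@9:R b4@10:L b6@11:R b1@12:L b2@13:R]
Beat 8 (L): throw ball3 h=6 -> lands@14:L; in-air after throw: [b5@9:R b4@10:L b6@11:R b1@12:L b2@13:R b3@14:L]
Beat 9 (R): throw ball5 h=7 -> lands@16:L; in-air after throw: [b4@10:L b6@11:R b1@12:L b2@13:R b3@14:L b5@16:L]
Beat 10 (L): throw ball4 h=5 -> lands@15:R; in-air after throw: [b6@11:R b1@12:L b2@13:R b3@14:L b4@15:R b5@16:L]
Beat 11 (R): throw ball6 h=6 -> lands@17:R; in-air after throw: [b1@12:L b2@13:R b3@14:L b4@15:R b5@16:L b6@17:R]

Answer: ball1:lands@12:L ball2:lands@13:R ball3:lands@14:L ball4:lands@15:R ball5:lands@16:L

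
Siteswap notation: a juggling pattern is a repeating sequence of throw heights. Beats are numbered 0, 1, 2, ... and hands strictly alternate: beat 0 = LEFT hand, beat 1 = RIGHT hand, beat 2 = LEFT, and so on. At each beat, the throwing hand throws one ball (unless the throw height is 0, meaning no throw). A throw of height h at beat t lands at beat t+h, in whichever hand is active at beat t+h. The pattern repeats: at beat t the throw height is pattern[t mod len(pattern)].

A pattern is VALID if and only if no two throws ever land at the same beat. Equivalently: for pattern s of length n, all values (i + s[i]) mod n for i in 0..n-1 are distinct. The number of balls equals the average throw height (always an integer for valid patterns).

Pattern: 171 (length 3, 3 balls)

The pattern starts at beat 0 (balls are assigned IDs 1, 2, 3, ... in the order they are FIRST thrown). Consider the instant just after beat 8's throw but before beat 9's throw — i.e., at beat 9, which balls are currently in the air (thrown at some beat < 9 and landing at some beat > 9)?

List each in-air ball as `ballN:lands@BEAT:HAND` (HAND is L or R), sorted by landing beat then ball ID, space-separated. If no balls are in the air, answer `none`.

Beat 0 (L): throw ball1 h=1 -> lands@1:R; in-air after throw: [b1@1:R]
Beat 1 (R): throw ball1 h=7 -> lands@8:L; in-air after throw: [b1@8:L]
Beat 2 (L): throw ball2 h=1 -> lands@3:R; in-air after throw: [b2@3:R b1@8:L]
Beat 3 (R): throw ball2 h=1 -> lands@4:L; in-air after throw: [b2@4:L b1@8:L]
Beat 4 (L): throw ball2 h=7 -> lands@11:R; in-air after throw: [b1@8:L b2@11:R]
Beat 5 (R): throw ball3 h=1 -> lands@6:L; in-air after throw: [b3@6:L b1@8:L b2@11:R]
Beat 6 (L): throw ball3 h=1 -> lands@7:R; in-air after throw: [b3@7:R b1@8:L b2@11:R]
Beat 7 (R): throw ball3 h=7 -> lands@14:L; in-air after throw: [b1@8:L b2@11:R b3@14:L]
Beat 8 (L): throw ball1 h=1 -> lands@9:R; in-air after throw: [b1@9:R b2@11:R b3@14:L]
Beat 9 (R): throw ball1 h=1 -> lands@10:L; in-air after throw: [b1@10:L b2@11:R b3@14:L]

Answer: ball2:lands@11:R ball3:lands@14:L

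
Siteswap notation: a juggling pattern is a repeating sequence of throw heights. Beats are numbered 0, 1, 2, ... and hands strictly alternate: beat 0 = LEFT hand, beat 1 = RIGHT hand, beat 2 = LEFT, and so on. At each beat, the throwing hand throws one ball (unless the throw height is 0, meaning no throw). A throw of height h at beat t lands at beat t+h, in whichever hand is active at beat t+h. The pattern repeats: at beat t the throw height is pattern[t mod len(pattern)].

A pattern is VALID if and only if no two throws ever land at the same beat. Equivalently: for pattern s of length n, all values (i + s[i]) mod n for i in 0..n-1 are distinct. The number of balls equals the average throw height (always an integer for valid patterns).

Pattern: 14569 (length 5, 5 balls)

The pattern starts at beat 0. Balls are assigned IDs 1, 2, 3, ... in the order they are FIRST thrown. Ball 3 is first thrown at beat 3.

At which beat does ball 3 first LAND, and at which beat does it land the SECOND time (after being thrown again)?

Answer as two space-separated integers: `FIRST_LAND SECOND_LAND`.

Beat 0 (L): throw ball1 h=1 -> lands@1:R; in-air after throw: [b1@1:R]
Beat 1 (R): throw ball1 h=4 -> lands@5:R; in-air after throw: [b1@5:R]
Beat 2 (L): throw ball2 h=5 -> lands@7:R; in-air after throw: [b1@5:R b2@7:R]
Beat 3 (R): throw ball3 h=6 -> lands@9:R; in-air after throw: [b1@5:R b2@7:R b3@9:R]
Beat 4 (L): throw ball4 h=9 -> lands@13:R; in-air after throw: [b1@5:R b2@7:R b3@9:R b4@13:R]
Beat 5 (R): throw ball1 h=1 -> lands@6:L; in-air after throw: [b1@6:L b2@7:R b3@9:R b4@13:R]
Beat 6 (L): throw ball1 h=4 -> lands@10:L; in-air after throw: [b2@7:R b3@9:R b1@10:L b4@13:R]
Beat 7 (R): throw ball2 h=5 -> lands@12:L; in-air after throw: [b3@9:R b1@10:L b2@12:L b4@13:R]
Beat 8 (L): throw ball5 h=6 -> lands@14:L; in-air after throw: [b3@9:R b1@10:L b2@12:L b4@13:R b5@14:L]
Beat 9 (R): throw ball3 h=9 -> lands@18:L; in-air after throw: [b1@10:L b2@12:L b4@13:R b5@14:L b3@18:L]
Beat 10 (L): throw ball1 h=1 -> lands@11:R; in-air after throw: [b1@11:R b2@12:L b4@13:R b5@14:L b3@18:L]
Beat 11 (R): throw ball1 h=4 -> lands@15:R; in-air after throw: [b2@12:L b4@13:R b5@14:L b1@15:R b3@18:L]
Beat 12 (L): throw ball2 h=5 -> lands@17:R; in-air after throw: [b4@13:R b5@14:L b1@15:R b2@17:R b3@18:L]
Beat 13 (R): throw ball4 h=6 -> lands@19:R; in-air after throw: [b5@14:L b1@15:R b2@17:R b3@18:L b4@19:R]
Beat 14 (L): throw ball5 h=9 -> lands@23:R; in-air after throw: [b1@15:R b2@17:R b3@18:L b4@19:R b5@23:R]
Beat 15 (R): throw ball1 h=1 -> lands@16:L; in-air after throw: [b1@16:L b2@17:R b3@18:L b4@19:R b5@23:R]
Ball 3: thrown@3 h=6 -> first land @9; rethrown@9 h=9 -> second land @18

Answer: 9 18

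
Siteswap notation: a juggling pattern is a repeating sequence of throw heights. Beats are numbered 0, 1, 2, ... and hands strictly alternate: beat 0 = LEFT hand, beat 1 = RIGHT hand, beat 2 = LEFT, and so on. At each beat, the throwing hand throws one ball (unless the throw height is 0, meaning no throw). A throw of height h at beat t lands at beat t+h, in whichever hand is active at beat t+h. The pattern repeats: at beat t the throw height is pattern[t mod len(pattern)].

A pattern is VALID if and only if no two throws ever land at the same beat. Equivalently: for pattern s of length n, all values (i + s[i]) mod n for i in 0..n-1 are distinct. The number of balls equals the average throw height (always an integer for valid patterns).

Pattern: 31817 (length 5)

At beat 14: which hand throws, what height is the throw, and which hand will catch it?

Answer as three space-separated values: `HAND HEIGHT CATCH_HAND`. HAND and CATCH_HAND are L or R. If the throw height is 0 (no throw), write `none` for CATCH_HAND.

Beat 14: 14 mod 2 = 0, so hand = L
Throw height = pattern[14 mod 5] = pattern[4] = 7
Lands at beat 14+7=21, 21 mod 2 = 1, so catch hand = R

Answer: L 7 R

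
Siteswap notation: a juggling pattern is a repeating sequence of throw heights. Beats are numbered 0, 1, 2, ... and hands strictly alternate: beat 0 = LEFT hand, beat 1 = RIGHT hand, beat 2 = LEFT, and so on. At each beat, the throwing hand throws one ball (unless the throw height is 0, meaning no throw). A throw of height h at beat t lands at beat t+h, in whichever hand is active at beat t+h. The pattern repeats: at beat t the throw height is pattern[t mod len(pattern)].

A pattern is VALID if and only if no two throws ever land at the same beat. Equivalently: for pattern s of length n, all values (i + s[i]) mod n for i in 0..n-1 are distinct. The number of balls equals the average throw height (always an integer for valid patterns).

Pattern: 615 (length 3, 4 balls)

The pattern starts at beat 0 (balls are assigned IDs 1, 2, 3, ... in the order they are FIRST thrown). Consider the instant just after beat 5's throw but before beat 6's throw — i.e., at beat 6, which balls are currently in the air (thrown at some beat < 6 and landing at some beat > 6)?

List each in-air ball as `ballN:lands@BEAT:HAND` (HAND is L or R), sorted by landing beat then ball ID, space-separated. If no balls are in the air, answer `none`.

Beat 0 (L): throw ball1 h=6 -> lands@6:L; in-air after throw: [b1@6:L]
Beat 1 (R): throw ball2 h=1 -> lands@2:L; in-air after throw: [b2@2:L b1@6:L]
Beat 2 (L): throw ball2 h=5 -> lands@7:R; in-air after throw: [b1@6:L b2@7:R]
Beat 3 (R): throw ball3 h=6 -> lands@9:R; in-air after throw: [b1@6:L b2@7:R b3@9:R]
Beat 4 (L): throw ball4 h=1 -> lands@5:R; in-air after throw: [b4@5:R b1@6:L b2@7:R b3@9:R]
Beat 5 (R): throw ball4 h=5 -> lands@10:L; in-air after throw: [b1@6:L b2@7:R b3@9:R b4@10:L]
Beat 6 (L): throw ball1 h=6 -> lands@12:L; in-air after throw: [b2@7:R b3@9:R b4@10:L b1@12:L]

Answer: ball2:lands@7:R ball3:lands@9:R ball4:lands@10:L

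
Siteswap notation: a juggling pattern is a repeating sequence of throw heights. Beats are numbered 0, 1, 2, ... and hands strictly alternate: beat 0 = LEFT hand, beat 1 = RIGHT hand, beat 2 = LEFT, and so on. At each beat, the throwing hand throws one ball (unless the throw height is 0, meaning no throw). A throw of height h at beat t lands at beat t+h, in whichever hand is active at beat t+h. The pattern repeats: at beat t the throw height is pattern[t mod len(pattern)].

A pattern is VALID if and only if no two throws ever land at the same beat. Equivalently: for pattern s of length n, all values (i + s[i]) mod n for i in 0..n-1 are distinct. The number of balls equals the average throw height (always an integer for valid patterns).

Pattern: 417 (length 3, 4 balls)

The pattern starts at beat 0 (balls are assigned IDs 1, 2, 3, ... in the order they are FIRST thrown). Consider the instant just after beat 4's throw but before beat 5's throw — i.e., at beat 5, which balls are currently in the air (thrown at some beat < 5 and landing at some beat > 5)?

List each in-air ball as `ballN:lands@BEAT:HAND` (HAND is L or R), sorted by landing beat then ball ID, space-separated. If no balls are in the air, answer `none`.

Beat 0 (L): throw ball1 h=4 -> lands@4:L; in-air after throw: [b1@4:L]
Beat 1 (R): throw ball2 h=1 -> lands@2:L; in-air after throw: [b2@2:L b1@4:L]
Beat 2 (L): throw ball2 h=7 -> lands@9:R; in-air after throw: [b1@4:L b2@9:R]
Beat 3 (R): throw ball3 h=4 -> lands@7:R; in-air after throw: [b1@4:L b3@7:R b2@9:R]
Beat 4 (L): throw ball1 h=1 -> lands@5:R; in-air after throw: [b1@5:R b3@7:R b2@9:R]
Beat 5 (R): throw ball1 h=7 -> lands@12:L; in-air after throw: [b3@7:R b2@9:R b1@12:L]

Answer: ball3:lands@7:R ball2:lands@9:R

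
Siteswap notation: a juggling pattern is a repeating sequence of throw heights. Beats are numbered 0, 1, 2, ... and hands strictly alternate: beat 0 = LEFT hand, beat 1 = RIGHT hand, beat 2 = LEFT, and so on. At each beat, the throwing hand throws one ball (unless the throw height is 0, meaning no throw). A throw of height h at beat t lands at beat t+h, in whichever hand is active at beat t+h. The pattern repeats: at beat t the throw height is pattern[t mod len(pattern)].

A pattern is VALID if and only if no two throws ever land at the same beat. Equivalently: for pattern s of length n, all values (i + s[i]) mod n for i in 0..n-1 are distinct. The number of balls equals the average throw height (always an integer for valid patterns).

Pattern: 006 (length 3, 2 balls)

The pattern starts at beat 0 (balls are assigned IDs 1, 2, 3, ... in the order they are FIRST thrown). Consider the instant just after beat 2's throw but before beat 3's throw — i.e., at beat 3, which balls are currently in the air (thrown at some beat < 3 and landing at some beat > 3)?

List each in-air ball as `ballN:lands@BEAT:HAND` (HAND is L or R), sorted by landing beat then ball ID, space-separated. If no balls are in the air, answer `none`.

Beat 2 (L): throw ball1 h=6 -> lands@8:L; in-air after throw: [b1@8:L]

Answer: ball1:lands@8:L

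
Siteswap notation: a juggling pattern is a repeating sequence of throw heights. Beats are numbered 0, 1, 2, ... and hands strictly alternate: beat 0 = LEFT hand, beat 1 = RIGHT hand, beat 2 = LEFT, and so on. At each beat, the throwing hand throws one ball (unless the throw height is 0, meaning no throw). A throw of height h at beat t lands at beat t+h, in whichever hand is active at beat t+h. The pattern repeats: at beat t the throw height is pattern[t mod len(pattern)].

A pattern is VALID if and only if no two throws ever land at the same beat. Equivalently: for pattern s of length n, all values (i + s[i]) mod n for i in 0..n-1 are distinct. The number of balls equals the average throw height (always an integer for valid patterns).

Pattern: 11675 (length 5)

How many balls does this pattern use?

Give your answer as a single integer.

Pattern = [1, 1, 6, 7, 5], length n = 5
  position 0: throw height = 1, running sum = 1
  position 1: throw height = 1, running sum = 2
  position 2: throw height = 6, running sum = 8
  position 3: throw height = 7, running sum = 15
  position 4: throw height = 5, running sum = 20
Total sum = 20; balls = sum / n = 20 / 5 = 4

Answer: 4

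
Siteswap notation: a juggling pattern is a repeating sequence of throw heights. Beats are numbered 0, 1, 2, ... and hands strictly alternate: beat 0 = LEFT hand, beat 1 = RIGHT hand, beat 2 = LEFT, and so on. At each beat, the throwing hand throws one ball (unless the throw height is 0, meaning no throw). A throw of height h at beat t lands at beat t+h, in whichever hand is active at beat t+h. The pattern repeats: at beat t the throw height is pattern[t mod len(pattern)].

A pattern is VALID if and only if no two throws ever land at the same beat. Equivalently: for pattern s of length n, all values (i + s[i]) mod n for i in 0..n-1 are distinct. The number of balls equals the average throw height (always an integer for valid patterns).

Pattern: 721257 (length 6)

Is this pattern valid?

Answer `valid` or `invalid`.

Answer: invalid

Derivation:
i=0: (i + s[i]) mod n = (0 + 7) mod 6 = 1
i=1: (i + s[i]) mod n = (1 + 2) mod 6 = 3
i=2: (i + s[i]) mod n = (2 + 1) mod 6 = 3
i=3: (i + s[i]) mod n = (3 + 2) mod 6 = 5
i=4: (i + s[i]) mod n = (4 + 5) mod 6 = 3
i=5: (i + s[i]) mod n = (5 + 7) mod 6 = 0
Residues: [1, 3, 3, 5, 3, 0], distinct: False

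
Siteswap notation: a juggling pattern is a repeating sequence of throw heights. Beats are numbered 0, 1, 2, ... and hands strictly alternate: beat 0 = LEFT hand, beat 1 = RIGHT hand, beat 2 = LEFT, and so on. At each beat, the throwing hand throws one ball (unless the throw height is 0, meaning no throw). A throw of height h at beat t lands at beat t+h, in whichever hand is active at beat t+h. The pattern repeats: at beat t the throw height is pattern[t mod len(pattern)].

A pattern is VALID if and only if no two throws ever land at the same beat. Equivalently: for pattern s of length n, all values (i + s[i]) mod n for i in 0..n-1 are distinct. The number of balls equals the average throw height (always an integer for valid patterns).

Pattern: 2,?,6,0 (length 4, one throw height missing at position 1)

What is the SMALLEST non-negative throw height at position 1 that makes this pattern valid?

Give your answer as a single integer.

Answer: 0

Derivation:
i=0: (0 + 2) mod 4 = 2
i=1: s[i]=? (unknown)
i=2: (2 + 6) mod 4 = 0
i=3: (3 + 0) mod 4 = 3
Known residues: [0, 2, 3]; need a permutation of 0..3, so missing residue r = 1
Need (1 + s) mod 4 = 1; smallest s = (1 - 1) mod 4 = 0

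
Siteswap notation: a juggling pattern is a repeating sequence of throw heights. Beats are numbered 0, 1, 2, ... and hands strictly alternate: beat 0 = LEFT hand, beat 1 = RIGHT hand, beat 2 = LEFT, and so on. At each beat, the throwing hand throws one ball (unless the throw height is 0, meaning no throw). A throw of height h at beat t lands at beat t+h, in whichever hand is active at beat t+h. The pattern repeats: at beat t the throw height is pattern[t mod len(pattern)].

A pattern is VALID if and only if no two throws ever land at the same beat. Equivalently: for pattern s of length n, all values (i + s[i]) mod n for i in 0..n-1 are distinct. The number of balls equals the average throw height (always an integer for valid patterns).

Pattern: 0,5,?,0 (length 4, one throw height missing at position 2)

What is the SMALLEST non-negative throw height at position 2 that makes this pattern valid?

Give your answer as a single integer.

Answer: 3

Derivation:
i=0: (0 + 0) mod 4 = 0
i=1: (1 + 5) mod 4 = 2
i=2: s[i]=? (unknown)
i=3: (3 + 0) mod 4 = 3
Known residues: [0, 2, 3]; need a permutation of 0..3, so missing residue r = 1
Need (2 + s) mod 4 = 1; smallest s = (1 - 2) mod 4 = 3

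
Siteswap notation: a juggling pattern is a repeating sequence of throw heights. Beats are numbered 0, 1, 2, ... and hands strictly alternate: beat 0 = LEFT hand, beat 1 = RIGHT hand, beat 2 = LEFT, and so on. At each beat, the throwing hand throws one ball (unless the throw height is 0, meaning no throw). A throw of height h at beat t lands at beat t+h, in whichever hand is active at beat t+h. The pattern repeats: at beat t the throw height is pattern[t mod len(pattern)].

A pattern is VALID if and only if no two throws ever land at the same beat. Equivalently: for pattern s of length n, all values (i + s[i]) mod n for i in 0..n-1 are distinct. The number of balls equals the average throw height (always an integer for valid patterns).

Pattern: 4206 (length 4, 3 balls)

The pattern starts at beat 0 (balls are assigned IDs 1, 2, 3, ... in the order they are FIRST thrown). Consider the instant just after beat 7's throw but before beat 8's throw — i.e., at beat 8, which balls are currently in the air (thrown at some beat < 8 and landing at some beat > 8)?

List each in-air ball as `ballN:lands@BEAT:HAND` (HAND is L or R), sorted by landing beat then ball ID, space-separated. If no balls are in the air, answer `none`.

Answer: ball2:lands@9:R ball3:lands@13:R

Derivation:
Beat 0 (L): throw ball1 h=4 -> lands@4:L; in-air after throw: [b1@4:L]
Beat 1 (R): throw ball2 h=2 -> lands@3:R; in-air after throw: [b2@3:R b1@4:L]
Beat 3 (R): throw ball2 h=6 -> lands@9:R; in-air after throw: [b1@4:L b2@9:R]
Beat 4 (L): throw ball1 h=4 -> lands@8:L; in-air after throw: [b1@8:L b2@9:R]
Beat 5 (R): throw ball3 h=2 -> lands@7:R; in-air after throw: [b3@7:R b1@8:L b2@9:R]
Beat 7 (R): throw ball3 h=6 -> lands@13:R; in-air after throw: [b1@8:L b2@9:R b3@13:R]
Beat 8 (L): throw ball1 h=4 -> lands@12:L; in-air after throw: [b2@9:R b1@12:L b3@13:R]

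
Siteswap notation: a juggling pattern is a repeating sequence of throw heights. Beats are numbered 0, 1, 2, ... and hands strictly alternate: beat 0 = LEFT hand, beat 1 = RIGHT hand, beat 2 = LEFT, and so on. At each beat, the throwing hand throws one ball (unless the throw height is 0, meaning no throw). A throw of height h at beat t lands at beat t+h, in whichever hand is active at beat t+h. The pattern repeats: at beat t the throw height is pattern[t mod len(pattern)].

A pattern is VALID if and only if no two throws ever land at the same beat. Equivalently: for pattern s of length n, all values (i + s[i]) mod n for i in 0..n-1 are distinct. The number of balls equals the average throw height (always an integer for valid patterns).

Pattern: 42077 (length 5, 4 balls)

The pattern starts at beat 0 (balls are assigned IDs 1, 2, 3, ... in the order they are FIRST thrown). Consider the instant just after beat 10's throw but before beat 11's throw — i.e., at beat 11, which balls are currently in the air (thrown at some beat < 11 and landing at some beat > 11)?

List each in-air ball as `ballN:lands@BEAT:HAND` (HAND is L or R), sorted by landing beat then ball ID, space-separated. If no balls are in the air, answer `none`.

Answer: ball2:lands@14:L ball4:lands@15:R ball3:lands@16:L

Derivation:
Beat 0 (L): throw ball1 h=4 -> lands@4:L; in-air after throw: [b1@4:L]
Beat 1 (R): throw ball2 h=2 -> lands@3:R; in-air after throw: [b2@3:R b1@4:L]
Beat 3 (R): throw ball2 h=7 -> lands@10:L; in-air after throw: [b1@4:L b2@10:L]
Beat 4 (L): throw ball1 h=7 -> lands@11:R; in-air after throw: [b2@10:L b1@11:R]
Beat 5 (R): throw ball3 h=4 -> lands@9:R; in-air after throw: [b3@9:R b2@10:L b1@11:R]
Beat 6 (L): throw ball4 h=2 -> lands@8:L; in-air after throw: [b4@8:L b3@9:R b2@10:L b1@11:R]
Beat 8 (L): throw ball4 h=7 -> lands@15:R; in-air after throw: [b3@9:R b2@10:L b1@11:R b4@15:R]
Beat 9 (R): throw ball3 h=7 -> lands@16:L; in-air after throw: [b2@10:L b1@11:R b4@15:R b3@16:L]
Beat 10 (L): throw ball2 h=4 -> lands@14:L; in-air after throw: [b1@11:R b2@14:L b4@15:R b3@16:L]
Beat 11 (R): throw ball1 h=2 -> lands@13:R; in-air after throw: [b1@13:R b2@14:L b4@15:R b3@16:L]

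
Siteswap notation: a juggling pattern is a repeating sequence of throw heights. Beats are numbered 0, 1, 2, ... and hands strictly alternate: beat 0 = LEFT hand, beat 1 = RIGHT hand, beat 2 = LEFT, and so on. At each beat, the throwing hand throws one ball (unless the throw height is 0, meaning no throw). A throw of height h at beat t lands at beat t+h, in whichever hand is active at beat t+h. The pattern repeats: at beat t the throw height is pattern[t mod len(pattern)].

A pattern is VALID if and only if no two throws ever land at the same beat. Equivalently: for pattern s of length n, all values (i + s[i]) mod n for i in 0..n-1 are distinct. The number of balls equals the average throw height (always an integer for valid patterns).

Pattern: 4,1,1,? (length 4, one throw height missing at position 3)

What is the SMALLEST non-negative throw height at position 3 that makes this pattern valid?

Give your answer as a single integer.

Answer: 2

Derivation:
i=0: (0 + 4) mod 4 = 0
i=1: (1 + 1) mod 4 = 2
i=2: (2 + 1) mod 4 = 3
i=3: s[i]=? (unknown)
Known residues: [0, 2, 3]; need a permutation of 0..3, so missing residue r = 1
Need (3 + s) mod 4 = 1; smallest s = (1 - 3) mod 4 = 2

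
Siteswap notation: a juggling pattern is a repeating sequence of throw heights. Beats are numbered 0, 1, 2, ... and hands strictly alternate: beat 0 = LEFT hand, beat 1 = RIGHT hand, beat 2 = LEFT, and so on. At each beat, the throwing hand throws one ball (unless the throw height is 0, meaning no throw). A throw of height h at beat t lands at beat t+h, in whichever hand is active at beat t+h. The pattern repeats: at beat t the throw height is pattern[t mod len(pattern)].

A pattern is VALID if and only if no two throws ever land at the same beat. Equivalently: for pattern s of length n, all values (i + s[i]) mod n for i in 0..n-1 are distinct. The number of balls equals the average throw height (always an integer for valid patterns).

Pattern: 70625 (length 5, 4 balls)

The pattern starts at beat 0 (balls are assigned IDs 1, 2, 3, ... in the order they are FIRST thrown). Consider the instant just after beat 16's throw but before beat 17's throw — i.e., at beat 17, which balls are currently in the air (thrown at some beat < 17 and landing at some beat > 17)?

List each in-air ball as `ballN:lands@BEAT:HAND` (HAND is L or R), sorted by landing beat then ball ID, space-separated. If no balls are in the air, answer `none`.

Beat 0 (L): throw ball1 h=7 -> lands@7:R; in-air after throw: [b1@7:R]
Beat 2 (L): throw ball2 h=6 -> lands@8:L; in-air after throw: [b1@7:R b2@8:L]
Beat 3 (R): throw ball3 h=2 -> lands@5:R; in-air after throw: [b3@5:R b1@7:R b2@8:L]
Beat 4 (L): throw ball4 h=5 -> lands@9:R; in-air after throw: [b3@5:R b1@7:R b2@8:L b4@9:R]
Beat 5 (R): throw ball3 h=7 -> lands@12:L; in-air after throw: [b1@7:R b2@8:L b4@9:R b3@12:L]
Beat 7 (R): throw ball1 h=6 -> lands@13:R; in-air after throw: [b2@8:L b4@9:R b3@12:L b1@13:R]
Beat 8 (L): throw ball2 h=2 -> lands@10:L; in-air after throw: [b4@9:R b2@10:L b3@12:L b1@13:R]
Beat 9 (R): throw ball4 h=5 -> lands@14:L; in-air after throw: [b2@10:L b3@12:L b1@13:R b4@14:L]
Beat 10 (L): throw ball2 h=7 -> lands@17:R; in-air after throw: [b3@12:L b1@13:R b4@14:L b2@17:R]
Beat 12 (L): throw ball3 h=6 -> lands@18:L; in-air after throw: [b1@13:R b4@14:L b2@17:R b3@18:L]
Beat 13 (R): throw ball1 h=2 -> lands@15:R; in-air after throw: [b4@14:L b1@15:R b2@17:R b3@18:L]
Beat 14 (L): throw ball4 h=5 -> lands@19:R; in-air after throw: [b1@15:R b2@17:R b3@18:L b4@19:R]
Beat 15 (R): throw ball1 h=7 -> lands@22:L; in-air after throw: [b2@17:R b3@18:L b4@19:R b1@22:L]
Beat 17 (R): throw ball2 h=6 -> lands@23:R; in-air after throw: [b3@18:L b4@19:R b1@22:L b2@23:R]

Answer: ball3:lands@18:L ball4:lands@19:R ball1:lands@22:L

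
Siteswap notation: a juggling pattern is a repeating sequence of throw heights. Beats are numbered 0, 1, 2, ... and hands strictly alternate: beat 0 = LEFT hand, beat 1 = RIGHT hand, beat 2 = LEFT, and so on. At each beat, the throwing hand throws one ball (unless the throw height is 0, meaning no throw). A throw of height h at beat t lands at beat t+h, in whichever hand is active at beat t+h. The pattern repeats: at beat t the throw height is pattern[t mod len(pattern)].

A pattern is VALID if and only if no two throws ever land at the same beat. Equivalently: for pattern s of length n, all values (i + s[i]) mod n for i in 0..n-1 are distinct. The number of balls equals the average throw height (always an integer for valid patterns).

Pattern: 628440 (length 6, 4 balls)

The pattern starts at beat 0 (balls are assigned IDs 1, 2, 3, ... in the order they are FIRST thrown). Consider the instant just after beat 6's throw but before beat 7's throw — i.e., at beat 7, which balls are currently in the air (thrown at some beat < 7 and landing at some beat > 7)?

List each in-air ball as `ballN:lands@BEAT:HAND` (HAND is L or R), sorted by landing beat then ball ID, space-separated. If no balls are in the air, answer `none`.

Beat 0 (L): throw ball1 h=6 -> lands@6:L; in-air after throw: [b1@6:L]
Beat 1 (R): throw ball2 h=2 -> lands@3:R; in-air after throw: [b2@3:R b1@6:L]
Beat 2 (L): throw ball3 h=8 -> lands@10:L; in-air after throw: [b2@3:R b1@6:L b3@10:L]
Beat 3 (R): throw ball2 h=4 -> lands@7:R; in-air after throw: [b1@6:L b2@7:R b3@10:L]
Beat 4 (L): throw ball4 h=4 -> lands@8:L; in-air after throw: [b1@6:L b2@7:R b4@8:L b3@10:L]
Beat 6 (L): throw ball1 h=6 -> lands@12:L; in-air after throw: [b2@7:R b4@8:L b3@10:L b1@12:L]
Beat 7 (R): throw ball2 h=2 -> lands@9:R; in-air after throw: [b4@8:L b2@9:R b3@10:L b1@12:L]

Answer: ball4:lands@8:L ball3:lands@10:L ball1:lands@12:L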